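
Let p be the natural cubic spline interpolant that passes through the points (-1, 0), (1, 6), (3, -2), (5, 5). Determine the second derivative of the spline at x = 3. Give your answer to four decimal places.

7.4000

With M_i denoting the second derivative at x_i, h_i = 2, 2, 2, and Δ_i = (y_(i+1) − y_i)/h_i = 3, -4, 7/2:
  2·M_0 + 8·M_1 + 2·M_2 = 6(Δ_1 - Δ_0) = -42
  2·M_1 + 8·M_2 + 2·M_3 = 6(Δ_2 - Δ_1) = 45
Natural end conditions: M_0 = M_3 = 0.
Solving the tridiagonal system: M_0 = 0, M_1 = -71/10, M_2 = 37/5, M_3 = 0.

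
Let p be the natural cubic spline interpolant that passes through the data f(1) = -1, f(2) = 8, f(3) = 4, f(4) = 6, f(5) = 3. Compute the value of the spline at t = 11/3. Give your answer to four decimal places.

5.1852

With σ_i denoting the second derivative at x_i, h_i = 1, 1, 1, 1, and Δ_i = (y_(i+1) − y_i)/h_i = 9, -4, 2, -3:
  1·σ_0 + 4·σ_1 + 1·σ_2 = 6(Δ_1 - Δ_0) = -78
  1·σ_1 + 4·σ_2 + 1·σ_3 = 6(Δ_2 - Δ_1) = 36
  1·σ_2 + 4·σ_3 + 1·σ_4 = 6(Δ_3 - Δ_2) = -30
Natural end conditions: σ_0 = σ_4 = 0.
Forward elimination and back-substitution give σ_0 = 0, σ_1 = -24, σ_2 = 18, σ_3 = -12, σ_4 = 0.
On [3, 4], p(t) = 4 - 2·(t - 3) + 9·(t - 3)² - 5·(t - 3)³.
With (t - 3) = 2/3: p(11/3) = 140/27.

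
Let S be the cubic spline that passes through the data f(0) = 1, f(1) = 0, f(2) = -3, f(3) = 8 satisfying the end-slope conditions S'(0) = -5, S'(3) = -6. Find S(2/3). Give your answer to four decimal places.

Write M_i for S''(x_i). With h_i = 1, 1, 1 and divided differences Δ_i = -1, -3, 11, the continuity of S' gives the tridiagonal system
  1·M_0 + 4·M_1 + 1·M_2 = 6(Δ_1 - Δ_0) = -12
  1·M_1 + 4·M_2 + 1·M_3 = 6(Δ_2 - Δ_1) = 84
Clamped end conditions give two more equations: 2h_0·M_0 + h_0·M_1 = 6(Δ_0 - S'(0)) = 24 and h_2·M_2 + 2h_2·M_3 = 6(S'(3) - Δ_2) = -102.
Forward elimination and back-substitution give M_0 = 326/15, M_1 = -292/15, M_2 = 662/15, M_3 = -1096/15.
On [0, 1], S(x) = 1 - 5·x + 163/15·x² - 103/15·x³.
With x = 2/3: S(2/3) = 187/405.

0.4617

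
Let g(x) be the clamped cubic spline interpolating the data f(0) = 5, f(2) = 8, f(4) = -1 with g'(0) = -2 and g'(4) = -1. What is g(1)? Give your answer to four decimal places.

Write M_i for g''(x_i). With h_i = 2, 2 and divided differences Δ_i = 3/2, -9/2, the continuity of g' gives the tridiagonal system
  2·M_0 + 8·M_1 + 2·M_2 = 6(Δ_1 - Δ_0) = -36
Clamped end conditions give two more equations: 2h_0·M_0 + h_0·M_1 = 6(Δ_0 - g'(0)) = 21 and h_1·M_1 + 2h_1·M_2 = 6(g'(4) - Δ_1) = 21.
Hence M_0 = 10, M_1 = -19/2, M_2 = 10.
On [0, 2], g(x) = 5 - 2·x + 5·x² - 13/8·x³.
With x = 1: g(1) = 51/8.

6.3750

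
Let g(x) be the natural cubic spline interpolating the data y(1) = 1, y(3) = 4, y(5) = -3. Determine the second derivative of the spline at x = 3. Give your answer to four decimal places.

Write M_i for g''(x_i). With h_i = 2, 2 and divided differences Δ_i = 3/2, -7/2, the continuity of g' gives the tridiagonal system
  2·M_0 + 8·M_1 + 2·M_2 = 6(Δ_1 - Δ_0) = -30
Natural end conditions: M_0 = M_2 = 0.
Solving the tridiagonal system: M_0 = 0, M_1 = -15/4, M_2 = 0.

-3.7500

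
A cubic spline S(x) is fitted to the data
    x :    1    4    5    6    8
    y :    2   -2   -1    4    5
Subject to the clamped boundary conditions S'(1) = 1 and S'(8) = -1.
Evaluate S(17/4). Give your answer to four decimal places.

Put M_i = S'' at the i-th knot. Here h = (3, 1, 1, 2) and Δ = (-4/3, 1, 5, 1/2), so the interior equations h_(i-1)·M_(i-1) + 2(h_(i-1)+h_i)·M_i + h_i·M_(i+1) = 6(Δ_i − Δ_(i-1)) read
  3·M_0 + 8·M_1 + 1·M_2 = 6(Δ_1 - Δ_0) = 14
  1·M_1 + 4·M_2 + 1·M_3 = 6(Δ_2 - Δ_1) = 24
  1·M_2 + 6·M_3 + 2·M_4 = 6(Δ_3 - Δ_2) = -27
Clamped end conditions give two more equations: 2h_0·M_0 + h_0·M_1 = 6(Δ_0 - S'(1)) = -14 and h_3·M_3 + 2h_3·M_4 = 6(S'(8) - Δ_3) = -9.
Solving the tridiagonal system: M_0 = -1619/474, M_1 = 171/79, M_2 = 1095/158, M_3 = -465/79, M_4 = 219/316.
On [4, 5], S(x) = -2 - 277/316·(x - 4) + 171/158·(x - 4)² + 251/316·(x - 4)³.
With (x - 4) = 1/4: S(17/4) = -43261/20224.

-2.1391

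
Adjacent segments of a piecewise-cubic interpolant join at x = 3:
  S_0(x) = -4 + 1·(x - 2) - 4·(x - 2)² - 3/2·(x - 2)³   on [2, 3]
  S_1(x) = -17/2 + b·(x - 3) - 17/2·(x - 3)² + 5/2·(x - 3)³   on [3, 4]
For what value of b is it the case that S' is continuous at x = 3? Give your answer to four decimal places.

S_0'(x) = 1 - 8·(x - 2) - 9/2·(x - 2)², so S_0'(3) = -23/2. On the right, S_1'(3) = b, so b = -23/2.

-11.5000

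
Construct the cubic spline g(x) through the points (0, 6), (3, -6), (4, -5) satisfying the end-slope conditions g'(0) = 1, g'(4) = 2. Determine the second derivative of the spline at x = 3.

7

With M_i denoting the second derivative at x_i, h_i = 3, 1, and Δ_i = (y_(i+1) − y_i)/h_i = -4, 1:
  3·M_0 + 8·M_1 + 1·M_2 = 6(Δ_1 - Δ_0) = 30
Clamped end conditions give two more equations: 2h_0·M_0 + h_0·M_1 = 6(Δ_0 - g'(0)) = -30 and h_1·M_1 + 2h_1·M_2 = 6(g'(4) - Δ_1) = 6.
Solving: M_0 = -17/2, M_1 = 7, M_2 = -1/2.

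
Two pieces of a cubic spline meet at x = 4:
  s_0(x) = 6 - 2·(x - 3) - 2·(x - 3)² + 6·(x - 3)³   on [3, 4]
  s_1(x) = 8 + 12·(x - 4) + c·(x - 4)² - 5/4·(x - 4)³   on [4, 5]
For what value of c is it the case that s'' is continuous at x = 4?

16

s_0''(x) = -4 + 36·(x - 3), so s_0''(4) = 32. On the right, s_1''(4) = 2c, so c = 16.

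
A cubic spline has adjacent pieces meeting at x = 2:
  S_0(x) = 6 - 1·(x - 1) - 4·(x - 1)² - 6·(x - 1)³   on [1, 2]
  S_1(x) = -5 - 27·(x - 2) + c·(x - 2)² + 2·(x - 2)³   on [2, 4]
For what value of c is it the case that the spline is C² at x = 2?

-22

S_0''(x) = -8 - 36·(x - 1), so S_0''(2) = -44. On the right, S_1''(2) = 2c, so c = -22.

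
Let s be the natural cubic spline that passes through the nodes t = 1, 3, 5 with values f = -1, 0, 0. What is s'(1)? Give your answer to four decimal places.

0.6250

Let σ_i = s''(x_i). Step sizes h_i = 2, 2; slopes of the chords Δ_i = (y_(i+1) - y_i)/h_i = 1/2, 0.
  2·σ_0 + 8·σ_1 + 2·σ_2 = 6(Δ_1 - Δ_0) = -3
Natural end conditions: σ_0 = σ_2 = 0.
Forward elimination and back-substitution give σ_0 = 0, σ_1 = -3/8, σ_2 = 0.
On [1, 3], s'(t) = b_0 + 2c_0·(t - 1) + 3d_0·(t - 1)² with b_0 = Δ_0 - h_0(2σ_0 + σ_1)/6 = 5/8, c_0 = σ_0/2 = 0, d_0 = (σ_1 - σ_0)/(6h_0) = -1/32. So s'(1) = 5/8.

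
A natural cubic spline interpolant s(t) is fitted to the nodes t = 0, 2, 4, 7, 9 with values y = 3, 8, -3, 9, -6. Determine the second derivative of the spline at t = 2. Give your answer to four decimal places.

Write σ_i for s''(x_i). With h_i = 2, 2, 3, 2 and divided differences Δ_i = 5/2, -11/2, 4, -15/2, the continuity of s' gives the tridiagonal system
  2·σ_0 + 8·σ_1 + 2·σ_2 = 6(Δ_1 - Δ_0) = -48
  2·σ_1 + 10·σ_2 + 3·σ_3 = 6(Δ_2 - Δ_1) = 57
  3·σ_2 + 10·σ_3 + 2·σ_4 = 6(Δ_3 - Δ_2) = -69
Natural end conditions: σ_0 = σ_4 = 0.
Hence σ_0 = 0, σ_1 = -2961/344, σ_2 = 897/86, σ_3 = -1725/172, σ_4 = 0.

-8.6076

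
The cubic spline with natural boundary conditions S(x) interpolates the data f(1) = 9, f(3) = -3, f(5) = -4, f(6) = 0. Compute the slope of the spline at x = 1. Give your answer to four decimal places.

-7.0909

With m_i denoting the second derivative at x_i, h_i = 2, 2, 1, and Δ_i = (y_(i+1) − y_i)/h_i = -6, -1/2, 4:
  2·m_0 + 8·m_1 + 2·m_2 = 6(Δ_1 - Δ_0) = 33
  2·m_1 + 6·m_2 + 1·m_3 = 6(Δ_2 - Δ_1) = 27
Natural end conditions: m_0 = m_3 = 0.
Solving the tridiagonal system: m_0 = 0, m_1 = 36/11, m_2 = 75/22, m_3 = 0.
On [1, 3], S'(x) = b_0 + 2c_0·(x - 1) + 3d_0·(x - 1)² with b_0 = Δ_0 - h_0(2m_0 + m_1)/6 = -78/11, c_0 = m_0/2 = 0, d_0 = (m_1 - m_0)/(6h_0) = 3/11. So S'(1) = -78/11.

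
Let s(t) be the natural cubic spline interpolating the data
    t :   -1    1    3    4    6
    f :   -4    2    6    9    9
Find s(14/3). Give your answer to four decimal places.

Let M_i = s''(x_i). Step sizes h_i = 2, 2, 1, 2; slopes of the chords Δ_i = (y_(i+1) - y_i)/h_i = 3, 2, 3, 0.
  2·M_0 + 8·M_1 + 2·M_2 = 6(Δ_1 - Δ_0) = -6
  2·M_1 + 6·M_2 + 1·M_3 = 6(Δ_2 - Δ_1) = 6
  1·M_2 + 6·M_3 + 2·M_4 = 6(Δ_3 - Δ_2) = -18
Natural end conditions: M_0 = M_4 = 0.
Solving the tridiagonal system: M_0 = 0, M_1 = -159/128, M_2 = 63/32, M_3 = -213/64, M_4 = 0.
On [4, 6], s(t) = 9 + 71/32·(t - 4) - 213/128·(t - 4)² + 71/256·(t - 4)³.
With (t - 4) = 2/3: s(14/3) = 4243/432.

9.8218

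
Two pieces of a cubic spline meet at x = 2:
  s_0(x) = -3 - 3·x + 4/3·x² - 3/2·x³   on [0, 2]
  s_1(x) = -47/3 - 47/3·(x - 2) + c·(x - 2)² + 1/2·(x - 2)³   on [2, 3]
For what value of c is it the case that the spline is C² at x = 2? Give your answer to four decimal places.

-7.6667

s_0''(x) = 8/3 - 9·x, so s_0''(2) = -46/3. On the right, s_1''(2) = 2c, so c = -23/3.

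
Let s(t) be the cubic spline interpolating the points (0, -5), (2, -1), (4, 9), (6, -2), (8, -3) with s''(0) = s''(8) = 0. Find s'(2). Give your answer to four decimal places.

Let M_i = s''(x_i). Step sizes h_i = 2, 2, 2, 2; slopes of the chords Δ_i = (y_(i+1) - y_i)/h_i = 2, 5, -11/2, -1/2.
  2·M_0 + 8·M_1 + 2·M_2 = 6(Δ_1 - Δ_0) = 18
  2·M_1 + 8·M_2 + 2·M_3 = 6(Δ_2 - Δ_1) = -63
  2·M_2 + 8·M_3 + 2·M_4 = 6(Δ_3 - Δ_2) = 30
Natural end conditions: M_0 = M_4 = 0.
Solving: M_0 = 0, M_1 = 69/14, M_2 = -75/7, M_3 = 45/7, M_4 = 0.
On [2, 4], s'(t) = b_1 + 2c_1·(t - 2) + 3d_1·(t - 2)² with b_1 = Δ_1 - h_1(2M_1 + M_2)/6 = 37/7, c_1 = M_1/2 = 69/28, d_1 = (M_2 - M_1)/(6h_1) = -73/56. So s'(2) = 37/7.

5.2857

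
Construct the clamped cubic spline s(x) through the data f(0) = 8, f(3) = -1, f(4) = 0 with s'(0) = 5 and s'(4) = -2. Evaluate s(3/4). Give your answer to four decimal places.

Write m_i for s''(x_i). With h_i = 3, 1 and divided differences Δ_i = -3, 1, the continuity of s' gives the tridiagonal system
  3·m_0 + 8·m_1 + 1·m_2 = 6(Δ_1 - Δ_0) = 24
Clamped end conditions give two more equations: 2h_0·m_0 + h_0·m_1 = 6(Δ_0 - s'(0)) = -48 and h_1·m_1 + 2h_1·m_2 = 6(s'(4) - Δ_1) = -18.
Solving: m_0 = -51/4, m_1 = 19/2, m_2 = -55/4.
On [0, 3], s(x) = 8 + 5·x - 51/8·x² + 89/72·x³.
With x = 3/4: s(3/4) = 4447/512.

8.6855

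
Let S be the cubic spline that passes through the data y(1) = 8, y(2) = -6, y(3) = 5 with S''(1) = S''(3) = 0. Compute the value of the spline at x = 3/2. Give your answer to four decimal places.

With σ_i denoting the second derivative at x_i, h_i = 1, 1, and Δ_i = (y_(i+1) − y_i)/h_i = -14, 11:
  1·σ_0 + 4·σ_1 + 1·σ_2 = 6(Δ_1 - Δ_0) = 150
Natural end conditions: σ_0 = σ_2 = 0.
Forward elimination and back-substitution give σ_0 = 0, σ_1 = 75/2, σ_2 = 0.
On [1, 2], S(x) = 8 - 81/4·(x - 1) + 0·(x - 1)² + 25/4·(x - 1)³.
With (x - 1) = 1/2: S(3/2) = -43/32.

-1.3438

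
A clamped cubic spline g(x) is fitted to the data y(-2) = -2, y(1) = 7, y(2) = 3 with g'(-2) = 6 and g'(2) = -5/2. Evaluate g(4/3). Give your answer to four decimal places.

5.6759

With σ_i denoting the second derivative at x_i, h_i = 3, 1, and Δ_i = (y_(i+1) − y_i)/h_i = 3, -4:
  3·σ_0 + 8·σ_1 + 1·σ_2 = 6(Δ_1 - Δ_0) = -42
Clamped end conditions give two more equations: 2h_0·σ_0 + h_0·σ_1 = 6(Δ_0 - g'(-2)) = -18 and h_1·σ_1 + 2h_1·σ_2 = 6(g'(2) - Δ_1) = 9.
Hence σ_0 = 1/8, σ_1 = -25/4, σ_2 = 61/8.
On [1, 2], g(x) = 7 - 51/16·(x - 1) - 25/8·(x - 1)² + 37/16·(x - 1)³.
With (x - 1) = 1/3: g(4/3) = 613/108.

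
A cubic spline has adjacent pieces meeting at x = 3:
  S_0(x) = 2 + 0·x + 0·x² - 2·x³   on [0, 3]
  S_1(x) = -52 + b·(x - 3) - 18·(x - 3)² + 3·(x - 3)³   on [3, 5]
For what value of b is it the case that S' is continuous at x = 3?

-54

S_0'(x) = 0 + 0·x - 6·x², so S_0'(3) = -54. On the right, S_1'(3) = b, so b = -54.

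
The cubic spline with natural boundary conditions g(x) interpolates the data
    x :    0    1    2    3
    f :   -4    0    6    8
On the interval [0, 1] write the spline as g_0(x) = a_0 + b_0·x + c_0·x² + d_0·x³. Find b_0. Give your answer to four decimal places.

With m_i denoting the second derivative at x_i, h_i = 1, 1, 1, and Δ_i = (y_(i+1) − y_i)/h_i = 4, 6, 2:
  1·m_0 + 4·m_1 + 1·m_2 = 6(Δ_1 - Δ_0) = 12
  1·m_1 + 4·m_2 + 1·m_3 = 6(Δ_2 - Δ_1) = -24
Natural end conditions: m_0 = m_3 = 0.
Hence m_0 = 0, m_1 = 24/5, m_2 = -36/5, m_3 = 0.
On [0, 1], with g_0(x) = a_0 + b_0·x + c_0·x² + d_0·x³: c_0 = m_0/2 = 0, d_0 = (m_1 - m_0)/(6h_0) = 4/5, b_0 = Δ_0 - h_0(2m_0 + m_1)/6 = 16/5.

3.2000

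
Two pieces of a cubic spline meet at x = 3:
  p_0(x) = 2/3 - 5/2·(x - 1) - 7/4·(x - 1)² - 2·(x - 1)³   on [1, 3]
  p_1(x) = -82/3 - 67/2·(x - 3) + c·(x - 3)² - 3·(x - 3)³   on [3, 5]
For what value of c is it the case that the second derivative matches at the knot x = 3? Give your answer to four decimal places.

p_0''(x) = -7/2 - 12·(x - 1), so p_0''(3) = -55/2. On the right, p_1''(3) = 2c, so c = -55/4.

-13.7500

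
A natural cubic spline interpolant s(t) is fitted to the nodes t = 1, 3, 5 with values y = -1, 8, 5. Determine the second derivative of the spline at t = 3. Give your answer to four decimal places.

Let M_i = s''(x_i). Step sizes h_i = 2, 2; slopes of the chords Δ_i = (y_(i+1) - y_i)/h_i = 9/2, -3/2.
  2·M_0 + 8·M_1 + 2·M_2 = 6(Δ_1 - Δ_0) = -36
Natural end conditions: M_0 = M_2 = 0.
Solving the tridiagonal system: M_0 = 0, M_1 = -9/2, M_2 = 0.

-4.5000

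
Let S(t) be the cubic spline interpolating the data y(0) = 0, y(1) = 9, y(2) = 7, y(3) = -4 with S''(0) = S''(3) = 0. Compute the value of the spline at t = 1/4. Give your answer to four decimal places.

Write σ_i for S''(x_i). With h_i = 1, 1, 1 and divided differences Δ_i = 9, -2, -11, the continuity of S' gives the tridiagonal system
  1·σ_0 + 4·σ_1 + 1·σ_2 = 6(Δ_1 - Δ_0) = -66
  1·σ_1 + 4·σ_2 + 1·σ_3 = 6(Δ_2 - Δ_1) = -54
Natural end conditions: σ_0 = σ_3 = 0.
Forward elimination and back-substitution give σ_0 = 0, σ_1 = -14, σ_2 = -10, σ_3 = 0.
On [0, 1], S(t) = 0 + 34/3·t + 0·t² - 7/3·t³.
With t = 1/4: S(1/4) = 179/64.

2.7969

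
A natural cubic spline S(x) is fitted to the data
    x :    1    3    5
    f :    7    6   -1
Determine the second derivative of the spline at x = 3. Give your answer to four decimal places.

Write σ_i for S''(x_i). With h_i = 2, 2 and divided differences Δ_i = -1/2, -7/2, the continuity of S' gives the tridiagonal system
  2·σ_0 + 8·σ_1 + 2·σ_2 = 6(Δ_1 - Δ_0) = -18
Natural end conditions: σ_0 = σ_2 = 0.
Solving the tridiagonal system: σ_0 = 0, σ_1 = -9/4, σ_2 = 0.

-2.2500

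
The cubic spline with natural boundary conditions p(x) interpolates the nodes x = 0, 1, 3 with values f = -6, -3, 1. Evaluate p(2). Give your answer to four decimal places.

Write M_i for p''(x_i). With h_i = 1, 2 and divided differences Δ_i = 3, 2, the continuity of p' gives the tridiagonal system
  1·M_0 + 6·M_1 + 2·M_2 = 6(Δ_1 - Δ_0) = -6
Natural end conditions: M_0 = M_2 = 0.
Solving: M_0 = 0, M_1 = -1, M_2 = 0.
On [1, 3], p(x) = -3 + 8/3·(x - 1) - 1/2·(x - 1)² + 1/12·(x - 1)³.
With (x - 1) = 1: p(2) = -3/4.

-0.7500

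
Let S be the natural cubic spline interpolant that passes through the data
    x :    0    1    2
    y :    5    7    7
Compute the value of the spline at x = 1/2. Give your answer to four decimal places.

6.1875

Put σ_i = S'' at the i-th knot. Here h = (1, 1) and Δ = (2, 0), so the interior equations h_(i-1)·σ_(i-1) + 2(h_(i-1)+h_i)·σ_i + h_i·σ_(i+1) = 6(Δ_i − Δ_(i-1)) read
  1·σ_0 + 4·σ_1 + 1·σ_2 = 6(Δ_1 - Δ_0) = -12
Natural end conditions: σ_0 = σ_2 = 0.
Solving the tridiagonal system: σ_0 = 0, σ_1 = -3, σ_2 = 0.
On [0, 1], S(x) = 5 + 5/2·x + 0·x² - 1/2·x³.
With x = 1/2: S(1/2) = 99/16.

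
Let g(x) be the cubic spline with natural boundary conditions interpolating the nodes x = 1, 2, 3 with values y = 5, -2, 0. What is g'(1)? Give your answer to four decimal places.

-9.2500

Write M_i for g''(x_i). With h_i = 1, 1 and divided differences Δ_i = -7, 2, the continuity of g' gives the tridiagonal system
  1·M_0 + 4·M_1 + 1·M_2 = 6(Δ_1 - Δ_0) = 54
Natural end conditions: M_0 = M_2 = 0.
Solving: M_0 = 0, M_1 = 27/2, M_2 = 0.
On [1, 2], g'(x) = b_0 + 2c_0·(x - 1) + 3d_0·(x - 1)² with b_0 = Δ_0 - h_0(2M_0 + M_1)/6 = -37/4, c_0 = M_0/2 = 0, d_0 = (M_1 - M_0)/(6h_0) = 9/4. So g'(1) = -37/4.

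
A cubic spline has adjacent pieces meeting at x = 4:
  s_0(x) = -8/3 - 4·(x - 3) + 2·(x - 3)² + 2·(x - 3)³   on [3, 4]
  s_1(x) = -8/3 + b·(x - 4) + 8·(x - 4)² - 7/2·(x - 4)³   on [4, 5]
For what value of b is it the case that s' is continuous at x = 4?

6

s_0'(x) = -4 + 4·(x - 3) + 6·(x - 3)², so s_0'(4) = 6. On the right, s_1'(4) = b, so b = 6.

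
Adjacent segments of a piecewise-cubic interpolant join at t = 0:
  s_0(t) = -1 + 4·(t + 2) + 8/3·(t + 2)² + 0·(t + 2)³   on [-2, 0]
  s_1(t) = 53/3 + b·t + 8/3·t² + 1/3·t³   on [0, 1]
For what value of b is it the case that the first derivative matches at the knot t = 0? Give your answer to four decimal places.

14.6667

s_0'(t) = 4 + 16/3·(t + 2) + 0·(t + 2)², so s_0'(0) = 44/3. On the right, s_1'(0) = b, so b = 44/3.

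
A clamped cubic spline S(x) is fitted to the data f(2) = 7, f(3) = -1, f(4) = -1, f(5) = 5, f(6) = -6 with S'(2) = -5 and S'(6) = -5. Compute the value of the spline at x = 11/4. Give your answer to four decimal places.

With σ_i denoting the second derivative at x_i, h_i = 1, 1, 1, 1, and Δ_i = (y_(i+1) − y_i)/h_i = -8, 0, 6, -11:
  1·σ_0 + 4·σ_1 + 1·σ_2 = 6(Δ_1 - Δ_0) = 48
  1·σ_1 + 4·σ_2 + 1·σ_3 = 6(Δ_2 - Δ_1) = 36
  1·σ_2 + 4·σ_3 + 1·σ_4 = 6(Δ_3 - Δ_2) = -102
Clamped end conditions give two more equations: 2h_0·σ_0 + h_0·σ_1 = 6(Δ_0 - S'(2)) = -18 and h_3·σ_3 + 2h_3·σ_4 = 6(S'(6) - Δ_3) = 36.
Solving the tridiagonal system: σ_0 = -417/28, σ_1 = 165/14, σ_2 = 63/4, σ_3 = -543/14, σ_4 = 1047/28.
On [2, 3], S(x) = 7 - 5·(x - 2) - 417/56·(x - 2)² + 249/56·(x - 2)³.
With (x - 2) = 3/4: S(11/4) = 3359/3584.

0.9372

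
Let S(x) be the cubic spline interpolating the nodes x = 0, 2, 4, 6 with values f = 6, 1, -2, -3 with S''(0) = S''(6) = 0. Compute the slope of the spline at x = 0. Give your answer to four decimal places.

-2.7000

Write m_i for S''(x_i). With h_i = 2, 2, 2 and divided differences Δ_i = -5/2, -3/2, -1/2, the continuity of S' gives the tridiagonal system
  2·m_0 + 8·m_1 + 2·m_2 = 6(Δ_1 - Δ_0) = 6
  2·m_1 + 8·m_2 + 2·m_3 = 6(Δ_2 - Δ_1) = 6
Natural end conditions: m_0 = m_3 = 0.
Forward elimination and back-substitution give m_0 = 0, m_1 = 3/5, m_2 = 3/5, m_3 = 0.
On [0, 2], S'(x) = b_0 + 2c_0·x + 3d_0·x² with b_0 = Δ_0 - h_0(2m_0 + m_1)/6 = -27/10, c_0 = m_0/2 = 0, d_0 = (m_1 - m_0)/(6h_0) = 1/20. So S'(0) = -27/10.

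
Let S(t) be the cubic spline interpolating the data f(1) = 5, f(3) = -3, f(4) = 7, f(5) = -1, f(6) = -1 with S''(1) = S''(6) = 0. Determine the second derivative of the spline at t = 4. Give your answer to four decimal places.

Let M_i = S''(x_i). Step sizes h_i = 2, 1, 1, 1; slopes of the chords Δ_i = (y_(i+1) - y_i)/h_i = -4, 10, -8, 0.
  2·M_0 + 6·M_1 + 1·M_2 = 6(Δ_1 - Δ_0) = 84
  1·M_1 + 4·M_2 + 1·M_3 = 6(Δ_2 - Δ_1) = -108
  1·M_2 + 4·M_3 + 1·M_4 = 6(Δ_3 - Δ_2) = 48
Natural end conditions: M_0 = M_4 = 0.
Forward elimination and back-substitution give M_0 = 0, M_1 = 870/43, M_2 = -1608/43, M_3 = 918/43, M_4 = 0.

-37.3953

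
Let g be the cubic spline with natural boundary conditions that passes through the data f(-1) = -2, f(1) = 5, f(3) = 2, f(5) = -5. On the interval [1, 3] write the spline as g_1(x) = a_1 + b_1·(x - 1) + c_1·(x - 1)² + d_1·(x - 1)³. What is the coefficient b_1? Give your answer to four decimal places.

1.1000

Write M_i for g''(x_i). With h_i = 2, 2, 2 and divided differences Δ_i = 7/2, -3/2, -7/2, the continuity of g' gives the tridiagonal system
  2·M_0 + 8·M_1 + 2·M_2 = 6(Δ_1 - Δ_0) = -30
  2·M_1 + 8·M_2 + 2·M_3 = 6(Δ_2 - Δ_1) = -12
Natural end conditions: M_0 = M_3 = 0.
Solving: M_0 = 0, M_1 = -18/5, M_2 = -3/5, M_3 = 0.
On [1, 3], with g_1(x) = a_1 + b_1·(x - 1) + c_1·(x - 1)² + d_1·(x - 1)³: c_1 = M_1/2 = -9/5, d_1 = (M_2 - M_1)/(6h_1) = 1/4, b_1 = Δ_1 - h_1(2M_1 + M_2)/6 = 11/10.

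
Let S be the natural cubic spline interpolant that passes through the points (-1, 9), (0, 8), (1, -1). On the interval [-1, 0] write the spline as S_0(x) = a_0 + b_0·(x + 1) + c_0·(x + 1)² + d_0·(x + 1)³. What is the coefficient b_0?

1

With M_i denoting the second derivative at x_i, h_i = 1, 1, and Δ_i = (y_(i+1) − y_i)/h_i = -1, -9:
  1·M_0 + 4·M_1 + 1·M_2 = 6(Δ_1 - Δ_0) = -48
Natural end conditions: M_0 = M_2 = 0.
Hence M_0 = 0, M_1 = -12, M_2 = 0.
On [-1, 0], with S_0(x) = a_0 + b_0·(x + 1) + c_0·(x + 1)² + d_0·(x + 1)³: c_0 = M_0/2 = 0, d_0 = (M_1 - M_0)/(6h_0) = -2, b_0 = Δ_0 - h_0(2M_0 + M_1)/6 = 1.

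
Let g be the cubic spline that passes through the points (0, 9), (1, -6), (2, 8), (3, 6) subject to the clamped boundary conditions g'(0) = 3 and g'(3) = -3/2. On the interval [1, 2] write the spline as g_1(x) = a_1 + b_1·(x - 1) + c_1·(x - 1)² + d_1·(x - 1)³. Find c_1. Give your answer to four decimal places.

Put σ_i = g'' at the i-th knot. Here h = (1, 1, 1) and Δ = (-15, 14, -2), so the interior equations h_(i-1)·σ_(i-1) + 2(h_(i-1)+h_i)·σ_i + h_i·σ_(i+1) = 6(Δ_i − Δ_(i-1)) read
  1·σ_0 + 4·σ_1 + 1·σ_2 = 6(Δ_1 - Δ_0) = 174
  1·σ_1 + 4·σ_2 + 1·σ_3 = 6(Δ_2 - Δ_1) = -96
Clamped end conditions give two more equations: 2h_0·σ_0 + h_0·σ_1 = 6(Δ_0 - g'(0)) = -108 and h_2·σ_2 + 2h_2·σ_3 = 6(g'(3) - Δ_2) = 3.
Solving: σ_0 = -469/5, σ_1 = 398/5, σ_2 = -253/5, σ_3 = 134/5.
On [1, 2], with g_1(x) = a_1 + b_1·(x - 1) + c_1·(x - 1)² + d_1·(x - 1)³: c_1 = σ_1/2 = 199/5, d_1 = (σ_2 - σ_1)/(6h_1) = -217/10, b_1 = Δ_1 - h_1(2σ_1 + σ_2)/6 = -41/10.

39.8000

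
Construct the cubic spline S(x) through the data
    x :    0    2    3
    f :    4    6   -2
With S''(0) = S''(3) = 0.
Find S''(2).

Put m_i = S'' at the i-th knot. Here h = (2, 1) and Δ = (1, -8), so the interior equations h_(i-1)·m_(i-1) + 2(h_(i-1)+h_i)·m_i + h_i·m_(i+1) = 6(Δ_i − Δ_(i-1)) read
  2·m_0 + 6·m_1 + 1·m_2 = 6(Δ_1 - Δ_0) = -54
Natural end conditions: m_0 = m_2 = 0.
Solving the tridiagonal system: m_0 = 0, m_1 = -9, m_2 = 0.

-9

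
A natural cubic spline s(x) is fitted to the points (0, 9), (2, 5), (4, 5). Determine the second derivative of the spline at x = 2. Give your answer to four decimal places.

Write σ_i for s''(x_i). With h_i = 2, 2 and divided differences Δ_i = -2, 0, the continuity of s' gives the tridiagonal system
  2·σ_0 + 8·σ_1 + 2·σ_2 = 6(Δ_1 - Δ_0) = 12
Natural end conditions: σ_0 = σ_2 = 0.
Solving: σ_0 = 0, σ_1 = 3/2, σ_2 = 0.

1.5000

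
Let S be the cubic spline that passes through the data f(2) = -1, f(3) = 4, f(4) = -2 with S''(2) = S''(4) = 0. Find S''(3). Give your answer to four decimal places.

-16.5000

With σ_i denoting the second derivative at x_i, h_i = 1, 1, and Δ_i = (y_(i+1) − y_i)/h_i = 5, -6:
  1·σ_0 + 4·σ_1 + 1·σ_2 = 6(Δ_1 - Δ_0) = -66
Natural end conditions: σ_0 = σ_2 = 0.
Hence σ_0 = 0, σ_1 = -33/2, σ_2 = 0.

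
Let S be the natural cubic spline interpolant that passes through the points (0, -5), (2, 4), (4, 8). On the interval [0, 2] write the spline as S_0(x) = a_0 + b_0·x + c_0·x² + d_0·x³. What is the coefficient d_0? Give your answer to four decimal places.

Write M_i for S''(x_i). With h_i = 2, 2 and divided differences Δ_i = 9/2, 2, the continuity of S' gives the tridiagonal system
  2·M_0 + 8·M_1 + 2·M_2 = 6(Δ_1 - Δ_0) = -15
Natural end conditions: M_0 = M_2 = 0.
Solving the tridiagonal system: M_0 = 0, M_1 = -15/8, M_2 = 0.
On [0, 2], with S_0(x) = a_0 + b_0·x + c_0·x² + d_0·x³: c_0 = M_0/2 = 0, d_0 = (M_1 - M_0)/(6h_0) = -5/32, b_0 = Δ_0 - h_0(2M_0 + M_1)/6 = 41/8.

-0.1563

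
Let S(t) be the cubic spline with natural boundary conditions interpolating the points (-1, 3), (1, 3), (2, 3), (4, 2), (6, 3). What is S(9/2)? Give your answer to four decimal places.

With σ_i denoting the second derivative at x_i, h_i = 2, 1, 2, 2, and Δ_i = (y_(i+1) − y_i)/h_i = 0, 0, -1/2, 1/2:
  2·σ_0 + 6·σ_1 + 1·σ_2 = 6(Δ_1 - Δ_0) = 0
  1·σ_1 + 6·σ_2 + 2·σ_3 = 6(Δ_2 - Δ_1) = -3
  2·σ_2 + 8·σ_3 + 2·σ_4 = 6(Δ_3 - Δ_2) = 6
Natural end conditions: σ_0 = σ_4 = 0.
Hence σ_0 = 0, σ_1 = 9/64, σ_2 = -27/32, σ_3 = 123/128, σ_4 = 0.
On [4, 6], S(t) = 2 - 9/64·(t - 4) + 123/256·(t - 4)² - 41/512·(t - 4)³.
With (t - 4) = 1/2: S(9/2) = 8355/4096.

2.0398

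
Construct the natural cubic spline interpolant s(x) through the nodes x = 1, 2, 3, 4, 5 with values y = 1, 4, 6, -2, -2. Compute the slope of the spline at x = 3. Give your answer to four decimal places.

-4.1250

Write m_i for s''(x_i). With h_i = 1, 1, 1, 1 and divided differences Δ_i = 3, 2, -8, 0, the continuity of s' gives the tridiagonal system
  1·m_0 + 4·m_1 + 1·m_2 = 6(Δ_1 - Δ_0) = -6
  1·m_1 + 4·m_2 + 1·m_3 = 6(Δ_2 - Δ_1) = -60
  1·m_2 + 4·m_3 + 1·m_4 = 6(Δ_3 - Δ_2) = 48
Natural end conditions: m_0 = m_4 = 0.
Forward elimination and back-substitution give m_0 = 0, m_1 = 99/28, m_2 = -141/7, m_3 = 477/28, m_4 = 0.
On [3, 4], s'(x) = b_2 + 2c_2·(x - 3) + 3d_2·(x - 3)² with b_2 = Δ_2 - h_2(2m_2 + m_3)/6 = -33/8, c_2 = m_2/2 = -141/14, d_2 = (m_3 - m_2)/(6h_2) = 347/56. So s'(3) = -33/8.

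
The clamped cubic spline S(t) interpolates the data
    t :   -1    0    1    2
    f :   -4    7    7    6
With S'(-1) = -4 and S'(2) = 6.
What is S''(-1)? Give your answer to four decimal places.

61.0667

With M_i denoting the second derivative at x_i, h_i = 1, 1, 1, and Δ_i = (y_(i+1) − y_i)/h_i = 11, 0, -1:
  1·M_0 + 4·M_1 + 1·M_2 = 6(Δ_1 - Δ_0) = -66
  1·M_1 + 4·M_2 + 1·M_3 = 6(Δ_2 - Δ_1) = -6
Clamped end conditions give two more equations: 2h_0·M_0 + h_0·M_1 = 6(Δ_0 - S'(-1)) = 90 and h_2·M_2 + 2h_2·M_3 = 6(S'(2) - Δ_2) = 42.
Solving: M_0 = 916/15, M_1 = -482/15, M_2 = 22/15, M_3 = 304/15.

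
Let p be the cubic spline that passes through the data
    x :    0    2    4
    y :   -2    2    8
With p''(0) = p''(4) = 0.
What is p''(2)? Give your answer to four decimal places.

0.7500

Put σ_i = p'' at the i-th knot. Here h = (2, 2) and Δ = (2, 3), so the interior equations h_(i-1)·σ_(i-1) + 2(h_(i-1)+h_i)·σ_i + h_i·σ_(i+1) = 6(Δ_i − Δ_(i-1)) read
  2·σ_0 + 8·σ_1 + 2·σ_2 = 6(Δ_1 - Δ_0) = 6
Natural end conditions: σ_0 = σ_2 = 0.
Solving: σ_0 = 0, σ_1 = 3/4, σ_2 = 0.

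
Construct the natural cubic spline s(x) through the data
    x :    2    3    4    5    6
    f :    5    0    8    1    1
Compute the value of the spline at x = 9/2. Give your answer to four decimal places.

5.4509

Let M_i = s''(x_i). Step sizes h_i = 1, 1, 1, 1; slopes of the chords Δ_i = (y_(i+1) - y_i)/h_i = -5, 8, -7, 0.
  1·M_0 + 4·M_1 + 1·M_2 = 6(Δ_1 - Δ_0) = 78
  1·M_1 + 4·M_2 + 1·M_3 = 6(Δ_2 - Δ_1) = -90
  1·M_2 + 4·M_3 + 1·M_4 = 6(Δ_3 - Δ_2) = 42
Natural end conditions: M_0 = M_4 = 0.
Hence M_0 = 0, M_1 = 393/14, M_2 = -240/7, M_3 = 267/14, M_4 = 0.
On [4, 5], s(x) = 8 + 5/4·(x - 4) - 120/7·(x - 4)² + 249/28·(x - 4)³.
With (x - 4) = 1/2: s(9/2) = 1221/224.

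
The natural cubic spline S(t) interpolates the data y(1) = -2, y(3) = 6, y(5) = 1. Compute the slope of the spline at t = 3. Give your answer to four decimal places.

Put M_i = S'' at the i-th knot. Here h = (2, 2) and Δ = (4, -5/2), so the interior equations h_(i-1)·M_(i-1) + 2(h_(i-1)+h_i)·M_i + h_i·M_(i+1) = 6(Δ_i − Δ_(i-1)) read
  2·M_0 + 8·M_1 + 2·M_2 = 6(Δ_1 - Δ_0) = -39
Natural end conditions: M_0 = M_2 = 0.
Hence M_0 = 0, M_1 = -39/8, M_2 = 0.
On [3, 5], S'(t) = b_1 + 2c_1·(t - 3) + 3d_1·(t - 3)² with b_1 = Δ_1 - h_1(2M_1 + M_2)/6 = 3/4, c_1 = M_1/2 = -39/16, d_1 = (M_2 - M_1)/(6h_1) = 13/32. So S'(3) = 3/4.

0.7500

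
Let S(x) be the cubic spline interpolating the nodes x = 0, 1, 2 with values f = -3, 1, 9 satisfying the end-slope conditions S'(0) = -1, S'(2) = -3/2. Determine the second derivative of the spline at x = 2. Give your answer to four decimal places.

Put σ_i = S'' at the i-th knot. Here h = (1, 1) and Δ = (4, 8), so the interior equations h_(i-1)·σ_(i-1) + 2(h_(i-1)+h_i)·σ_i + h_i·σ_(i+1) = 6(Δ_i − Δ_(i-1)) read
  1·σ_0 + 4·σ_1 + 1·σ_2 = 6(Δ_1 - Δ_0) = 24
Clamped end conditions give two more equations: 2h_0·σ_0 + h_0·σ_1 = 6(Δ_0 - S'(0)) = 30 and h_1·σ_1 + 2h_1·σ_2 = 6(S'(2) - Δ_1) = -57.
Hence σ_0 = 35/4, σ_1 = 25/2, σ_2 = -139/4.

-34.7500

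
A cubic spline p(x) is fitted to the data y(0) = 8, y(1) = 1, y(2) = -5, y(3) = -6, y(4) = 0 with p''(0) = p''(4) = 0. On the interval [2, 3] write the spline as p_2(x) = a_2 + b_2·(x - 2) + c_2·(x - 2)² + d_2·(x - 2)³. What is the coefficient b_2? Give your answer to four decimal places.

With m_i denoting the second derivative at x_i, h_i = 1, 1, 1, 1, and Δ_i = (y_(i+1) − y_i)/h_i = -7, -6, -1, 6:
  1·m_0 + 4·m_1 + 1·m_2 = 6(Δ_1 - Δ_0) = 6
  1·m_1 + 4·m_2 + 1·m_3 = 6(Δ_2 - Δ_1) = 30
  1·m_2 + 4·m_3 + 1·m_4 = 6(Δ_3 - Δ_2) = 42
Natural end conditions: m_0 = m_4 = 0.
Forward elimination and back-substitution give m_0 = 0, m_1 = 3/14, m_2 = 36/7, m_3 = 129/14, m_4 = 0.
On [2, 3], with p_2(x) = a_2 + b_2·(x - 2) + c_2·(x - 2)² + d_2·(x - 2)³: c_2 = m_2/2 = 18/7, d_2 = (m_3 - m_2)/(6h_2) = 19/28, b_2 = Δ_2 - h_2(2m_2 + m_3)/6 = -17/4.

-4.2500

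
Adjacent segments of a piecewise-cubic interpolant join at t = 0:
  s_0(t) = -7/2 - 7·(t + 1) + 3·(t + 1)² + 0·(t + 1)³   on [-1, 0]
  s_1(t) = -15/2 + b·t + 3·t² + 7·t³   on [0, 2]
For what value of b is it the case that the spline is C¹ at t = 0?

s_0'(t) = -7 + 6·(t + 1) + 0·(t + 1)², so s_0'(0) = -1. On the right, s_1'(0) = b, so b = -1.

-1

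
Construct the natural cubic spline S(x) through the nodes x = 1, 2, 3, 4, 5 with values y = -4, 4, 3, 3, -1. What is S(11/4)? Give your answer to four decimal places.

Let m_i = S''(x_i). Step sizes h_i = 1, 1, 1, 1; slopes of the chords Δ_i = (y_(i+1) - y_i)/h_i = 8, -1, 0, -4.
  1·m_0 + 4·m_1 + 1·m_2 = 6(Δ_1 - Δ_0) = -54
  1·m_1 + 4·m_2 + 1·m_3 = 6(Δ_2 - Δ_1) = 6
  1·m_2 + 4·m_3 + 1·m_4 = 6(Δ_3 - Δ_2) = -24
Natural end conditions: m_0 = m_4 = 0.
Solving: m_0 = 0, m_1 = -429/28, m_2 = 51/7, m_3 = -219/28, m_4 = 0.
On [2, 3], S(x) = 4 + 81/28·(x - 2) - 429/56·(x - 2)² + 211/56·(x - 2)³.
With (x - 2) = 3/4: S(11/4) = 12365/3584.

3.4501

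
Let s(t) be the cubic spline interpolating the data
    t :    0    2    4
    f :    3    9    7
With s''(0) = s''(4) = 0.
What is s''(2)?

-3

Let M_i = s''(x_i). Step sizes h_i = 2, 2; slopes of the chords Δ_i = (y_(i+1) - y_i)/h_i = 3, -1.
  2·M_0 + 8·M_1 + 2·M_2 = 6(Δ_1 - Δ_0) = -24
Natural end conditions: M_0 = M_2 = 0.
Solving the tridiagonal system: M_0 = 0, M_1 = -3, M_2 = 0.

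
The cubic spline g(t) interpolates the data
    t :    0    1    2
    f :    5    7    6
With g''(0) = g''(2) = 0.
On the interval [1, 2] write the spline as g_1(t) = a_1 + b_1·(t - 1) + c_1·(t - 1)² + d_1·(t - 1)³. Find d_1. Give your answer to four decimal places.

With σ_i denoting the second derivative at x_i, h_i = 1, 1, and Δ_i = (y_(i+1) − y_i)/h_i = 2, -1:
  1·σ_0 + 4·σ_1 + 1·σ_2 = 6(Δ_1 - Δ_0) = -18
Natural end conditions: σ_0 = σ_2 = 0.
Hence σ_0 = 0, σ_1 = -9/2, σ_2 = 0.
On [1, 2], with g_1(t) = a_1 + b_1·(t - 1) + c_1·(t - 1)² + d_1·(t - 1)³: c_1 = σ_1/2 = -9/4, d_1 = (σ_2 - σ_1)/(6h_1) = 3/4, b_1 = Δ_1 - h_1(2σ_1 + σ_2)/6 = 1/2.

0.7500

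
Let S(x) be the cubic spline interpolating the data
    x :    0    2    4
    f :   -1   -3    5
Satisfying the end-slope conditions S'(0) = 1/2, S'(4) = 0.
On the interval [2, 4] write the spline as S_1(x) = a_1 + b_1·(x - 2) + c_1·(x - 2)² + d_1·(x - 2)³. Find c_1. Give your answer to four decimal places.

Put σ_i = S'' at the i-th knot. Here h = (2, 2) and Δ = (-1, 4), so the interior equations h_(i-1)·σ_(i-1) + 2(h_(i-1)+h_i)·σ_i + h_i·σ_(i+1) = 6(Δ_i − Δ_(i-1)) read
  2·σ_0 + 8·σ_1 + 2·σ_2 = 6(Δ_1 - Δ_0) = 30
Clamped end conditions give two more equations: 2h_0·σ_0 + h_0·σ_1 = 6(Δ_0 - S'(0)) = -9 and h_1·σ_1 + 2h_1·σ_2 = 6(S'(4) - Δ_1) = -24.
Solving the tridiagonal system: σ_0 = -49/8, σ_1 = 31/4, σ_2 = -79/8.
On [2, 4], with S_1(x) = a_1 + b_1·(x - 2) + c_1·(x - 2)² + d_1·(x - 2)³: c_1 = σ_1/2 = 31/8, d_1 = (σ_2 - σ_1)/(6h_1) = -47/32, b_1 = Δ_1 - h_1(2σ_1 + σ_2)/6 = 17/8.

3.8750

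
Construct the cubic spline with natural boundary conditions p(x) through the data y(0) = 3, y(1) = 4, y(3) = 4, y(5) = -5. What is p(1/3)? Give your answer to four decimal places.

3.3266

Let M_i = p''(x_i). Step sizes h_i = 1, 2, 2; slopes of the chords Δ_i = (y_(i+1) - y_i)/h_i = 1, 0, -9/2.
  1·M_0 + 6·M_1 + 2·M_2 = 6(Δ_1 - Δ_0) = -6
  2·M_1 + 8·M_2 + 2·M_3 = 6(Δ_2 - Δ_1) = -27
Natural end conditions: M_0 = M_3 = 0.
Solving: M_0 = 0, M_1 = 3/22, M_2 = -75/22, M_3 = 0.
On [0, 1], p(x) = 3 + 43/44·x + 0·x² + 1/44·x³.
With x = 1/3: p(1/3) = 988/297.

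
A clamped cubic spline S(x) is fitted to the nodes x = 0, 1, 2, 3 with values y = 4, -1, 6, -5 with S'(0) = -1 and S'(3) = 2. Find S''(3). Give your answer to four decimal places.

With σ_i denoting the second derivative at x_i, h_i = 1, 1, 1, and Δ_i = (y_(i+1) − y_i)/h_i = -5, 7, -11:
  1·σ_0 + 4·σ_1 + 1·σ_2 = 6(Δ_1 - Δ_0) = 72
  1·σ_1 + 4·σ_2 + 1·σ_3 = 6(Δ_2 - Δ_1) = -108
Clamped end conditions give two more equations: 2h_0·σ_0 + h_0·σ_1 = 6(Δ_0 - S'(0)) = -24 and h_2·σ_2 + 2h_2·σ_3 = 6(S'(3) - Δ_2) = 78.
Solving: σ_0 = -158/5, σ_1 = 196/5, σ_2 = -266/5, σ_3 = 328/5.

65.6000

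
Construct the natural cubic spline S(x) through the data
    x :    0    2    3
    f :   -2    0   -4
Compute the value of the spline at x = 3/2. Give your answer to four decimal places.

0.5938

Let m_i = S''(x_i). Step sizes h_i = 2, 1; slopes of the chords Δ_i = (y_(i+1) - y_i)/h_i = 1, -4.
  2·m_0 + 6·m_1 + 1·m_2 = 6(Δ_1 - Δ_0) = -30
Natural end conditions: m_0 = m_2 = 0.
Solving the tridiagonal system: m_0 = 0, m_1 = -5, m_2 = 0.
On [0, 2], S(x) = -2 + 8/3·x + 0·x² - 5/12·x³.
With x = 3/2: S(3/2) = 19/32.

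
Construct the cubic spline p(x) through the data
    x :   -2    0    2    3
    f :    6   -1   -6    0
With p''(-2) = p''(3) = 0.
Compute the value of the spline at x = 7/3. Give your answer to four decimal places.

-4.5556

Write M_i for p''(x_i). With h_i = 2, 2, 1 and divided differences Δ_i = -7/2, -5/2, 6, the continuity of p' gives the tridiagonal system
  2·M_0 + 8·M_1 + 2·M_2 = 6(Δ_1 - Δ_0) = 6
  2·M_1 + 6·M_2 + 1·M_3 = 6(Δ_2 - Δ_1) = 51
Natural end conditions: M_0 = M_3 = 0.
Solving: M_0 = 0, M_1 = -3/2, M_2 = 9, M_3 = 0.
On [2, 3], p(x) = -6 + 3·(x - 2) + 9/2·(x - 2)² - 3/2·(x - 2)³.
With (x - 2) = 1/3: p(7/3) = -41/9.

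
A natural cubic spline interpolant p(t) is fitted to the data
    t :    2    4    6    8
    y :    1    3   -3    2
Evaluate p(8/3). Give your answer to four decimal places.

Let M_i = p''(x_i). Step sizes h_i = 2, 2, 2; slopes of the chords Δ_i = (y_(i+1) - y_i)/h_i = 1, -3, 5/2.
  2·M_0 + 8·M_1 + 2·M_2 = 6(Δ_1 - Δ_0) = -24
  2·M_1 + 8·M_2 + 2·M_3 = 6(Δ_2 - Δ_1) = 33
Natural end conditions: M_0 = M_3 = 0.
Hence M_0 = 0, M_1 = -43/10, M_2 = 26/5, M_3 = 0.
On [2, 4], p(t) = 1 + 73/30·(t - 2) + 0·(t - 2)² - 43/120·(t - 2)³.
With (t - 2) = 2/3: p(8/3) = 1019/405.

2.5160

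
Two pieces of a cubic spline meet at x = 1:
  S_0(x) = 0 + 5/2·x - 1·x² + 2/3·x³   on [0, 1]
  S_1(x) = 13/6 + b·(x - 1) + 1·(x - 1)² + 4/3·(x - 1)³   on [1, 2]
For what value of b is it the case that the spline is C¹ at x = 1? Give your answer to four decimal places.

2.5000

S_0'(x) = 5/2 - 2·x + 2·x², so S_0'(1) = 5/2. On the right, S_1'(1) = b, so b = 5/2.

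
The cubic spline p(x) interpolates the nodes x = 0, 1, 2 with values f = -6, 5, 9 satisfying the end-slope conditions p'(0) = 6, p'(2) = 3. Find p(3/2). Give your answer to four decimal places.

Put M_i = p'' at the i-th knot. Here h = (1, 1) and Δ = (11, 4), so the interior equations h_(i-1)·M_(i-1) + 2(h_(i-1)+h_i)·M_i + h_i·M_(i+1) = 6(Δ_i − Δ_(i-1)) read
  1·M_0 + 4·M_1 + 1·M_2 = 6(Δ_1 - Δ_0) = -42
Clamped end conditions give two more equations: 2h_0·M_0 + h_0·M_1 = 6(Δ_0 - p'(0)) = 30 and h_1·M_1 + 2h_1·M_2 = 6(p'(2) - Δ_1) = -6.
Hence M_0 = 24, M_1 = -18, M_2 = 6.
On [1, 2], p(x) = 5 + 9·(x - 1) - 9·(x - 1)² + 4·(x - 1)³.
With (x - 1) = 1/2: p(3/2) = 31/4.

7.7500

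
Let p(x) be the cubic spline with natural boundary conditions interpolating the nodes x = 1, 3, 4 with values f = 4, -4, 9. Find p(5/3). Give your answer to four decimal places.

Put M_i = p'' at the i-th knot. Here h = (2, 1) and Δ = (-4, 13), so the interior equations h_(i-1)·M_(i-1) + 2(h_(i-1)+h_i)·M_i + h_i·M_(i+1) = 6(Δ_i − Δ_(i-1)) read
  2·M_0 + 6·M_1 + 1·M_2 = 6(Δ_1 - Δ_0) = 102
Natural end conditions: M_0 = M_2 = 0.
Solving: M_0 = 0, M_1 = 17, M_2 = 0.
On [1, 3], p(x) = 4 - 29/3·(x - 1) + 0·(x - 1)² + 17/12·(x - 1)³.
With (x - 1) = 2/3: p(5/3) = -164/81.

-2.0247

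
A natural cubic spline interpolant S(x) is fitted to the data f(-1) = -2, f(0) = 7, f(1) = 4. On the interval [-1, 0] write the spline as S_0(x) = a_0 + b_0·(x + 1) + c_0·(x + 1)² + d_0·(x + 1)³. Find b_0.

12

With M_i denoting the second derivative at x_i, h_i = 1, 1, and Δ_i = (y_(i+1) − y_i)/h_i = 9, -3:
  1·M_0 + 4·M_1 + 1·M_2 = 6(Δ_1 - Δ_0) = -72
Natural end conditions: M_0 = M_2 = 0.
Solving the tridiagonal system: M_0 = 0, M_1 = -18, M_2 = 0.
On [-1, 0], with S_0(x) = a_0 + b_0·(x + 1) + c_0·(x + 1)² + d_0·(x + 1)³: c_0 = M_0/2 = 0, d_0 = (M_1 - M_0)/(6h_0) = -3, b_0 = Δ_0 - h_0(2M_0 + M_1)/6 = 12.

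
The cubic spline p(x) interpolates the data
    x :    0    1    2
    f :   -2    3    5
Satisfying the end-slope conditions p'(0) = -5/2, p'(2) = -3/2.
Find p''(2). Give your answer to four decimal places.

-5.5000

Let M_i = p''(x_i). Step sizes h_i = 1, 1; slopes of the chords Δ_i = (y_(i+1) - y_i)/h_i = 5, 2.
  1·M_0 + 4·M_1 + 1·M_2 = 6(Δ_1 - Δ_0) = -18
Clamped end conditions give two more equations: 2h_0·M_0 + h_0·M_1 = 6(Δ_0 - p'(0)) = 45 and h_1·M_1 + 2h_1·M_2 = 6(p'(2) - Δ_1) = -21.
Solving the tridiagonal system: M_0 = 55/2, M_1 = -10, M_2 = -11/2.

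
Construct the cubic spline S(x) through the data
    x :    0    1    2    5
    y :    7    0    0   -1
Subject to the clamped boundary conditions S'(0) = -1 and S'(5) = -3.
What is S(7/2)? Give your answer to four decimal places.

1.5043

Put M_i = S'' at the i-th knot. Here h = (1, 1, 3) and Δ = (-7, 0, -1/3), so the interior equations h_(i-1)·M_(i-1) + 2(h_(i-1)+h_i)·M_i + h_i·M_(i+1) = 6(Δ_i − Δ_(i-1)) read
  1·M_0 + 4·M_1 + 1·M_2 = 6(Δ_1 - Δ_0) = 42
  1·M_1 + 8·M_2 + 3·M_3 = 6(Δ_2 - Δ_1) = -2
Clamped end conditions give two more equations: 2h_0·M_0 + h_0·M_1 = 6(Δ_0 - S'(0)) = -36 and h_2·M_2 + 2h_2·M_3 = 6(S'(5) - Δ_2) = -16.
Solving: M_0 = -778/29, M_1 = 512/29, M_2 = -52/29, M_3 = -154/87.
On [2, 5], S(x) = 0 + 68/29·(x - 2) - 26/29·(x - 2)² + 1/783·(x - 2)³.
With (x - 2) = 3/2: S(7/2) = 349/232.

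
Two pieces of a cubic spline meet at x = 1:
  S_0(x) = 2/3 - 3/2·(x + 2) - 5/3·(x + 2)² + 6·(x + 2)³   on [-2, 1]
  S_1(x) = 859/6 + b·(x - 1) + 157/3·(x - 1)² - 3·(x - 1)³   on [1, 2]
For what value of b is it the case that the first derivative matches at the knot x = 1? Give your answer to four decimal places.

150.5000

S_0'(x) = -3/2 - 10/3·(x + 2) + 18·(x + 2)², so S_0'(1) = 301/2. On the right, S_1'(1) = b, so b = 301/2.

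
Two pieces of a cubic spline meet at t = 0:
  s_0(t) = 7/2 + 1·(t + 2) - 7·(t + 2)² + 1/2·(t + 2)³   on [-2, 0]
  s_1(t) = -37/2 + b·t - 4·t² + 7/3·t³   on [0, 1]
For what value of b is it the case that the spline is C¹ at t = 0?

s_0'(t) = 1 - 14·(t + 2) + 3/2·(t + 2)², so s_0'(0) = -21. On the right, s_1'(0) = b, so b = -21.

-21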